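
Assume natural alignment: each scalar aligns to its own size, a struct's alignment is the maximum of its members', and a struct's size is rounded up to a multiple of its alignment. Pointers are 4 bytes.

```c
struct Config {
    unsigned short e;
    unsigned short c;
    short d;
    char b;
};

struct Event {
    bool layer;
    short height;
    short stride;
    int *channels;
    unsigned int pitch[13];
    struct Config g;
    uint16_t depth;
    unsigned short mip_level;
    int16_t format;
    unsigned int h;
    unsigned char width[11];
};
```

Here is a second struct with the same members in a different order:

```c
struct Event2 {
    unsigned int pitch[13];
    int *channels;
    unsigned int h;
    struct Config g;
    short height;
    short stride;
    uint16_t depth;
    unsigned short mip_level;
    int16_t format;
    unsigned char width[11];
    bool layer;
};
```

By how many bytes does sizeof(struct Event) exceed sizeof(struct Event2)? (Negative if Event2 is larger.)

4

Config: 0..2  e  (2B, 2-aligned); 2..4  c  (2B, 2-aligned); 4..6  d  (2B, 2-aligned); 6..7  b  (1B, 1-aligned); 7..8  -- tail padding (1B); sizeof = 8, alignof = 2
0..1  layer  (1B, 1-aligned)
1..2  -- padding (1B)
2..4  height  (2B, 2-aligned)
4..6  stride  (2B, 2-aligned)
6..8  -- padding (2B)
8..12  channels  (4B, 4-aligned)
12..64  pitch  (52B, 4-aligned)
64..72  g  (8B, 2-aligned)
72..74  depth  (2B, 2-aligned)
74..76  mip_level  (2B, 2-aligned)
76..78  format  (2B, 2-aligned)
78..80  -- padding (2B)
80..84  h  (4B, 4-aligned)
84..95  width  (11B, 1-aligned)
95..96  -- tail padding (1B)
sizeof = 96, alignof = 4
— Event2 —
0..52  pitch  (52B, 4-aligned)
52..56  channels  (4B, 4-aligned)
56..60  h  (4B, 4-aligned)
60..68  g  (8B, 2-aligned)
68..70  height  (2B, 2-aligned)
70..72  stride  (2B, 2-aligned)
72..74  depth  (2B, 2-aligned)
74..76  mip_level  (2B, 2-aligned)
76..78  format  (2B, 2-aligned)
78..89  width  (11B, 1-aligned)
89..90  layer  (1B, 1-aligned)
90..92  -- tail padding (2B)
sizeof = 92, alignof = 4
96 − 92 = 4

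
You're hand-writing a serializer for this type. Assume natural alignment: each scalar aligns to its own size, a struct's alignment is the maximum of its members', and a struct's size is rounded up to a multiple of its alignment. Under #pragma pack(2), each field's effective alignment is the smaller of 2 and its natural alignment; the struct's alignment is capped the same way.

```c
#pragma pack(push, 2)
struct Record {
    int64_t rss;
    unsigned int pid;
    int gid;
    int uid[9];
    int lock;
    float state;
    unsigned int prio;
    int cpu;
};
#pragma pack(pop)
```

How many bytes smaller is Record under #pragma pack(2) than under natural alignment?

natural layout:
  @0: rss [8B, align 8] → 8
  @8: pid [4B, align 4] → 12
  @12: gid [4B, align 4] → 16
  @16: uid [36B, align 4] → 52
  @52: lock [4B, align 4] → 56
  @56: state [4B, align 4] → 60
  @60: prio [4B, align 4] → 64
  @64: cpu [4B, align 4] → 68
  +4 tail pad (align 8)
  size 72, align 8
packed(2) layout:
  @0: rss [8B, align 2] → 8
  @8: pid [4B, align 2] → 12
  @12: gid [4B, align 2] → 16
  @16: uid [36B, align 2] → 52
  @52: lock [4B, align 2] → 56
  @56: state [4B, align 2] → 60
  @60: prio [4B, align 2] → 64
  @64: cpu [4B, align 2] → 68
  size 68, align 2
72 − 68 = 4

4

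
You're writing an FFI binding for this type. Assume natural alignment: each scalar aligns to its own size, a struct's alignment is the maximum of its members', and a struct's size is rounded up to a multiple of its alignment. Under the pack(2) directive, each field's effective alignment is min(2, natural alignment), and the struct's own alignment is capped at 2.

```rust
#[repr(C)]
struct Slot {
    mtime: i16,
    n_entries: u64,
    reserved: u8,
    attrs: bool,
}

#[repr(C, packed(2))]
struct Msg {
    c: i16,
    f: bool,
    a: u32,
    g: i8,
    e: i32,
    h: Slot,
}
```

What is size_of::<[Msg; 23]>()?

874

Slot: @0: mtime [2B, align 2] → 2; +6 pad (align 8); @8: n_entries [8B, align 8] → 16; @16: reserved [1B, align 1] → 17; @17: attrs [1B, align 1] → 18; +6 tail pad (align 8); size 24, align 8
@0: c [2B, align 2] → 2
@2: f [1B, align 1] → 3
+1 pad (align 2)
@4: a [4B, align 2] → 8
@8: g [1B, align 1] → 9
+1 pad (align 2)
@10: e [4B, align 2] → 14
@14: h [24B, align 2] → 38
size 38, align 2
array of 23: 23 × 38 = 874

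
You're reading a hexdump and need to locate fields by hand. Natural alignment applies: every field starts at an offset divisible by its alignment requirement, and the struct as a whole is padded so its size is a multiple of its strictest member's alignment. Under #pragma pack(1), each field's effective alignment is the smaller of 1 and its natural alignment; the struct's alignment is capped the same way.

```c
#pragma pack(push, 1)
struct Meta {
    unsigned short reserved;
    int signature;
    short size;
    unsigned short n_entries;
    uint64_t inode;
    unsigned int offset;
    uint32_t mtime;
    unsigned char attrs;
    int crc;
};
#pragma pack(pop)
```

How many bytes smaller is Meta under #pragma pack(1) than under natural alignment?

9

natural layout:
  @0: reserved [2B, align 2] → 2
  +2 pad (align 4)
  @4: signature [4B, align 4] → 8
  @8: size [2B, align 2] → 10
  @10: n_entries [2B, align 2] → 12
  +4 pad (align 8)
  @16: inode [8B, align 8] → 24
  @24: offset [4B, align 4] → 28
  @28: mtime [4B, align 4] → 32
  @32: attrs [1B, align 1] → 33
  +3 pad (align 4)
  @36: crc [4B, align 4] → 40
  size 40, align 8
packed(1) layout:
  @0: reserved [2B, align 1] → 2
  @2: signature [4B, align 1] → 6
  @6: size [2B, align 1] → 8
  @8: n_entries [2B, align 1] → 10
  @10: inode [8B, align 1] → 18
  @18: offset [4B, align 1] → 22
  @22: mtime [4B, align 1] → 26
  @26: attrs [1B, align 1] → 27
  @27: crc [4B, align 1] → 31
  size 31, align 1
40 − 31 = 9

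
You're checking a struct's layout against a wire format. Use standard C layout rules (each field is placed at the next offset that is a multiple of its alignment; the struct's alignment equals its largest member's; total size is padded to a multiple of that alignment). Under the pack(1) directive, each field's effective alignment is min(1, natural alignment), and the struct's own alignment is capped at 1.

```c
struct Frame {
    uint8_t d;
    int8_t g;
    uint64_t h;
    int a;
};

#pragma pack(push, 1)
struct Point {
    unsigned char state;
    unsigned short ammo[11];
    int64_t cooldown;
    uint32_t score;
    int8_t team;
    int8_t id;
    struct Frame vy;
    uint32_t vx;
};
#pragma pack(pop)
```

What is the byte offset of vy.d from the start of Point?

37

Frame: d at 0 (size 1, align 1) → ends 1; g at 1 (size 1, align 1) → ends 2; pad 6 to align 8 for h; h at 8 (size 8, align 8) → ends 16; a at 16 (size 4, align 4) → ends 20; tail pad 4 to reach multiple of 8; total 24 bytes, alignment 8
state at 0 (size 1, align 1) → ends 1
ammo at 1 (size 22, align 1) → ends 23
cooldown at 23 (size 8, align 1) → ends 31
score at 31 (size 4, align 1) → ends 35
team at 35 (size 1, align 1) → ends 36
id at 36 (size 1, align 1) → ends 37
vy at 37 (size 24, align 1) → ends 61
within Frame: d at 0
37 + 0 = 37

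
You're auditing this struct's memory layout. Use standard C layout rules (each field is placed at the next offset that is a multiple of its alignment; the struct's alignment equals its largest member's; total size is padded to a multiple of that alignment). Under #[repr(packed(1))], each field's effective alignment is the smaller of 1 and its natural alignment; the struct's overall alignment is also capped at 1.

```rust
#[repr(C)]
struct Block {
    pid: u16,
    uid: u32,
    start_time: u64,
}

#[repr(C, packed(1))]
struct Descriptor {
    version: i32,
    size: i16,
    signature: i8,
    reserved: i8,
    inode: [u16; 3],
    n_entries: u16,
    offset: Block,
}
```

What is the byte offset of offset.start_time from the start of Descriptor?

Block: @0: pid [2B, align 2] → 2; +2 pad (align 4); @4: uid [4B, align 4] → 8; @8: start_time [8B, align 8] → 16; size 16, align 8
@0: version [4B, align 1] → 4
@4: size [2B, align 1] → 6
@6: signature [1B, align 1] → 7
@7: reserved [1B, align 1] → 8
@8: inode [6B, align 1] → 14
@14: n_entries [2B, align 1] → 16
@16: offset [16B, align 1] → 32
within Block: start_time at 8
16 + 8 = 24

24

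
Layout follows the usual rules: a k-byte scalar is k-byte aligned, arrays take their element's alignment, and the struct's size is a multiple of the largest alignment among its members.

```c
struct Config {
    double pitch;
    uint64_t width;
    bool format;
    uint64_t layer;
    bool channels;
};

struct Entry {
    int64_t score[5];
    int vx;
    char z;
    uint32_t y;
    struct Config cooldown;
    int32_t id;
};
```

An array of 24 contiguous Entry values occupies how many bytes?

Config: @0: pitch [8B, align 8] → 8; @8: width [8B, align 8] → 16; @16: format [1B, align 1] → 17; +7 pad (align 8); @24: layer [8B, align 8] → 32; @32: channels [1B, align 1] → 33; +7 tail pad (align 8); size 40, align 8
@0: score [40B, align 8] → 40
@40: vx [4B, align 4] → 44
@44: z [1B, align 1] → 45
+3 pad (align 4)
@48: y [4B, align 4] → 52
+4 pad (align 8)
@56: cooldown [40B, align 8] → 96
@96: id [4B, align 4] → 100
+4 tail pad (align 8)
size 104, align 8
array of 24: 24 × 104 = 2496

2496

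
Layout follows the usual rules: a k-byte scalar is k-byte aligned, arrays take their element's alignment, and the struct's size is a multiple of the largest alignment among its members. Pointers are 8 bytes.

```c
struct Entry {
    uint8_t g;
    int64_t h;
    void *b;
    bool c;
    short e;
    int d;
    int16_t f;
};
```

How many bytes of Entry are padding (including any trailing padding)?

g at 0 (size 1, align 1) → ends 1
pad 7 to align 8 for h
h at 8 (size 8, align 8) → ends 16
b at 16 (size 8, align 8) → ends 24
c at 24 (size 1, align 1) → ends 25
pad 1 to align 2 for e
e at 26 (size 2, align 2) → ends 28
d at 28 (size 4, align 4) → ends 32
f at 32 (size 2, align 2) → ends 34
tail pad 6 to reach multiple of 8
total 40 bytes, alignment 8
data bytes 26, size 40 → padding 14

14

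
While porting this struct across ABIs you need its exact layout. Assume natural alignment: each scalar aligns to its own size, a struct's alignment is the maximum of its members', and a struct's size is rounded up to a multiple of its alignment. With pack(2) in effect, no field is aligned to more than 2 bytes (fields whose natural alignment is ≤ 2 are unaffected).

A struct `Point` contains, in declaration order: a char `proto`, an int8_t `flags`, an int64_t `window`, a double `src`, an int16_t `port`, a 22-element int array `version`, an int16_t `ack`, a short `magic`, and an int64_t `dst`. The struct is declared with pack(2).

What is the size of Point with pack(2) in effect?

120

0..1  proto  (1B, 1-aligned)
1..2  flags  (1B, 1-aligned)
2..10  window  (8B, 2-aligned)
10..18  src  (8B, 2-aligned)
18..20  port  (2B, 2-aligned)
20..108  version  (88B, 2-aligned)
108..110  ack  (2B, 2-aligned)
110..112  magic  (2B, 2-aligned)
112..120  dst  (8B, 2-aligned)
sizeof = 120, alignof = 2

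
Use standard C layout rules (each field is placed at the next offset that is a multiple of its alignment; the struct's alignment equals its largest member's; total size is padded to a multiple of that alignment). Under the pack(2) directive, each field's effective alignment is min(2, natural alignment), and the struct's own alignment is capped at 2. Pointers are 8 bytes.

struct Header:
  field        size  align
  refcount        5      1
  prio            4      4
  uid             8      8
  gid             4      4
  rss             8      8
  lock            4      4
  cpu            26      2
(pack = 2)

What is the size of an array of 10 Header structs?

600

refcount at 0 (size 5, align 1) → ends 5
pad 1 to align 2 for prio
prio at 6 (size 4, align 2) → ends 10
uid at 10 (size 8, align 2) → ends 18
gid at 18 (size 4, align 2) → ends 22
rss at 22 (size 8, align 2) → ends 30
lock at 30 (size 4, align 2) → ends 34
cpu at 34 (size 26, align 2) → ends 60
total 60 bytes, alignment 2
array of 10: 10 × 60 = 600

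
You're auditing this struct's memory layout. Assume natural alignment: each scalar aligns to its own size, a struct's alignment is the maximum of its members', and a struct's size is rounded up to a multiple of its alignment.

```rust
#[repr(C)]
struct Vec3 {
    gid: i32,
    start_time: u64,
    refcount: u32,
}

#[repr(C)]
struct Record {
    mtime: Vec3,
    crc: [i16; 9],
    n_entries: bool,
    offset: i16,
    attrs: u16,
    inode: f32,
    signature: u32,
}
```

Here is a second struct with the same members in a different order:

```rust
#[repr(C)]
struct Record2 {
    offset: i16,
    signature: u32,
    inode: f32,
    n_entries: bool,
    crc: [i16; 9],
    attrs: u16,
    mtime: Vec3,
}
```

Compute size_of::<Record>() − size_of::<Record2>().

Vec3: @0: gid [4B, align 4] → 4; +4 pad (align 8); @8: start_time [8B, align 8] → 16; @16: refcount [4B, align 4] → 20; +4 tail pad (align 8); size 24, align 8
@0: mtime [24B, align 8] → 24
@24: crc [18B, align 2] → 42
@42: n_entries [1B, align 1] → 43
+1 pad (align 2)
@44: offset [2B, align 2] → 46
@46: attrs [2B, align 2] → 48
@48: inode [4B, align 4] → 52
@52: signature [4B, align 4] → 56
size 56, align 8
— Record2 —
@0: offset [2B, align 2] → 2
+2 pad (align 4)
@4: signature [4B, align 4] → 8
@8: inode [4B, align 4] → 12
@12: n_entries [1B, align 1] → 13
+1 pad (align 2)
@14: crc [18B, align 2] → 32
@32: attrs [2B, align 2] → 34
+6 pad (align 8)
@40: mtime [24B, align 8] → 64
size 64, align 8
56 − 64 = -8

-8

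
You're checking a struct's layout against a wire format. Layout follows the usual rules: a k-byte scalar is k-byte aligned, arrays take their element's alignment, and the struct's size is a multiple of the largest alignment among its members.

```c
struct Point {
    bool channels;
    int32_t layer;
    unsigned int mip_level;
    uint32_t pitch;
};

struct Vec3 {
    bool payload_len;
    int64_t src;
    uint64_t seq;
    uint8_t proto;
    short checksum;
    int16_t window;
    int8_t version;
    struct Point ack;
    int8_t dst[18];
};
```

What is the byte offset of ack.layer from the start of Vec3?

Point: @0: channels [1B, align 1] → 1; +3 pad (align 4); @4: layer [4B, align 4] → 8; @8: mip_level [4B, align 4] → 12; @12: pitch [4B, align 4] → 16; size 16, align 4
@0: payload_len [1B, align 1] → 1
+7 pad (align 8)
@8: src [8B, align 8] → 16
@16: seq [8B, align 8] → 24
@24: proto [1B, align 1] → 25
+1 pad (align 2)
@26: checksum [2B, align 2] → 28
@28: window [2B, align 2] → 30
@30: version [1B, align 1] → 31
+1 pad (align 4)
@32: ack [16B, align 4] → 48
within Point: layer at 4
32 + 4 = 36

36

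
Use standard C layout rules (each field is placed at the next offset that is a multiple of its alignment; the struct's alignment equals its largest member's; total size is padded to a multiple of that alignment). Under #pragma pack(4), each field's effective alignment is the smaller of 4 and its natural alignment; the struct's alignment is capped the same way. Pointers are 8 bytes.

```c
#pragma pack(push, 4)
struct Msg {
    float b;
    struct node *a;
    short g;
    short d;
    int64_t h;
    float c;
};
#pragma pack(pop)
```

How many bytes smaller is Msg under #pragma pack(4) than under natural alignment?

12

natural layout:
  @0: b [4B, align 4] → 4
  +4 pad (align 8)
  @8: a [8B, align 8] → 16
  @16: g [2B, align 2] → 18
  @18: d [2B, align 2] → 20
  +4 pad (align 8)
  @24: h [8B, align 8] → 32
  @32: c [4B, align 4] → 36
  +4 tail pad (align 8)
  size 40, align 8
packed(4) layout:
  @0: b [4B, align 4] → 4
  @4: a [8B, align 4] → 12
  @12: g [2B, align 2] → 14
  @14: d [2B, align 2] → 16
  @16: h [8B, align 4] → 24
  @24: c [4B, align 4] → 28
  size 28, align 4
40 − 28 = 12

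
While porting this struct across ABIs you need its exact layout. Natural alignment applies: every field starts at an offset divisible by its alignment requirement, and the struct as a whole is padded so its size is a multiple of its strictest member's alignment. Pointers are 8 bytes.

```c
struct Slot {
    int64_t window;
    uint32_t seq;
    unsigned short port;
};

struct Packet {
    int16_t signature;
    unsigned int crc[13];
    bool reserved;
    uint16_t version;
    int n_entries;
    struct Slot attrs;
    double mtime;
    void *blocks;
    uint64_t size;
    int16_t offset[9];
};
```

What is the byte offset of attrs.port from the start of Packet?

Slot: 0..8  window  (8B, 8-aligned); 8..12  seq  (4B, 4-aligned); 12..14  port  (2B, 2-aligned); 14..16  -- tail padding (2B); sizeof = 16, alignof = 8
0..2  signature  (2B, 2-aligned)
2..4  -- padding (2B)
4..56  crc  (52B, 4-aligned)
56..57  reserved  (1B, 1-aligned)
57..58  -- padding (1B)
58..60  version  (2B, 2-aligned)
60..64  n_entries  (4B, 4-aligned)
64..80  attrs  (16B, 8-aligned)
within Slot: port at 12
64 + 12 = 76

76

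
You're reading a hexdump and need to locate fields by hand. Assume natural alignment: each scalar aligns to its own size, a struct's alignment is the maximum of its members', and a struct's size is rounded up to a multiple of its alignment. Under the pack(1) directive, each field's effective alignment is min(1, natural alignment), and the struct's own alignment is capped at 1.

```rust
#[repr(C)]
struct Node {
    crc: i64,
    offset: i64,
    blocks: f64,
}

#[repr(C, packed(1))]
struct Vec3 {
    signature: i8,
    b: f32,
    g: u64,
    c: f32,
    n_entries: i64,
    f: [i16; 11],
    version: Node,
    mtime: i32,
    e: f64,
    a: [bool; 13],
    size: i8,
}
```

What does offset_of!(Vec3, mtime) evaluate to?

71

Node: @0: crc [8B, align 8] → 8; @8: offset [8B, align 8] → 16; @16: blocks [8B, align 8] → 24; size 24, align 8
@0: signature [1B, align 1] → 1
@1: b [4B, align 1] → 5
@5: g [8B, align 1] → 13
@13: c [4B, align 1] → 17
@17: n_entries [8B, align 1] → 25
@25: f [22B, align 1] → 47
@47: version [24B, align 1] → 71
@71: mtime [4B, align 1] → 75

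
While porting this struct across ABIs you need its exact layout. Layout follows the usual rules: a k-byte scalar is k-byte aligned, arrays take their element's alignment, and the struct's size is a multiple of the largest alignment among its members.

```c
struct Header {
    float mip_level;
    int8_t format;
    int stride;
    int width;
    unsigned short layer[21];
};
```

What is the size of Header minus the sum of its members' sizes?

mip_level at 0 (size 4, align 4) → ends 4
format at 4 (size 1, align 1) → ends 5
pad 3 to align 4 for stride
stride at 8 (size 4, align 4) → ends 12
width at 12 (size 4, align 4) → ends 16
layer at 16 (size 42, align 2) → ends 58
tail pad 2 to reach multiple of 4
total 60 bytes, alignment 4
data bytes 55, size 60 → padding 5

5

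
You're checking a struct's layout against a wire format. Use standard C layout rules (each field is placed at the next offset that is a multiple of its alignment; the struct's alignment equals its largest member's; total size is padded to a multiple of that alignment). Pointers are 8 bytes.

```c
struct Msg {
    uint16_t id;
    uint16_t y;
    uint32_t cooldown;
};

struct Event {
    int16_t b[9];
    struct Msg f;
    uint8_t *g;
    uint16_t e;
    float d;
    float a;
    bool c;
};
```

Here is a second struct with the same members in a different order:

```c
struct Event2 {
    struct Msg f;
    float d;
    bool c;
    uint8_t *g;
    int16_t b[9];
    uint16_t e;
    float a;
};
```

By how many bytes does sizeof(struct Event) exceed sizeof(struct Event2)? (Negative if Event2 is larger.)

8

Msg: 0..2  id  (2B, 2-aligned); 2..4  y  (2B, 2-aligned); 4..8  cooldown  (4B, 4-aligned); sizeof = 8, alignof = 4
0..18  b  (18B, 2-aligned)
18..20  -- padding (2B)
20..28  f  (8B, 4-aligned)
28..32  -- padding (4B)
32..40  g  (8B, 8-aligned)
40..42  e  (2B, 2-aligned)
42..44  -- padding (2B)
44..48  d  (4B, 4-aligned)
48..52  a  (4B, 4-aligned)
52..53  c  (1B, 1-aligned)
53..56  -- tail padding (3B)
sizeof = 56, alignof = 8
— Event2 —
0..8  f  (8B, 4-aligned)
8..12  d  (4B, 4-aligned)
12..13  c  (1B, 1-aligned)
13..16  -- padding (3B)
16..24  g  (8B, 8-aligned)
24..42  b  (18B, 2-aligned)
42..44  e  (2B, 2-aligned)
44..48  a  (4B, 4-aligned)
sizeof = 48, alignof = 8
56 − 48 = 8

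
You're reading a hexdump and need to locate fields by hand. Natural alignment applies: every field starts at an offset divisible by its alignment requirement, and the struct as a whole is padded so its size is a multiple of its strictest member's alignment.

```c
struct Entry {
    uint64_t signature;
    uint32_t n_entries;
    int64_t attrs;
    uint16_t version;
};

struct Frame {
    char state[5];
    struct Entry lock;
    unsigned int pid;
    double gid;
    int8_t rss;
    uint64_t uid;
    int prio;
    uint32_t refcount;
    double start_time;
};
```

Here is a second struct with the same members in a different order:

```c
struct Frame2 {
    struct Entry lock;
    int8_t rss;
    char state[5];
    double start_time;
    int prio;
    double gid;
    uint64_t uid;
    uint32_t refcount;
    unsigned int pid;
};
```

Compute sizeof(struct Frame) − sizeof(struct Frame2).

8

Entry: 0..8  signature  (8B, 8-aligned); 8..12  n_entries  (4B, 4-aligned); 12..16  -- padding (4B); 16..24  attrs  (8B, 8-aligned); 24..26  version  (2B, 2-aligned); 26..32  -- tail padding (6B); sizeof = 32, alignof = 8
0..5  state  (5B, 1-aligned)
5..8  -- padding (3B)
8..40  lock  (32B, 8-aligned)
40..44  pid  (4B, 4-aligned)
44..48  -- padding (4B)
48..56  gid  (8B, 8-aligned)
56..57  rss  (1B, 1-aligned)
57..64  -- padding (7B)
64..72  uid  (8B, 8-aligned)
72..76  prio  (4B, 4-aligned)
76..80  refcount  (4B, 4-aligned)
80..88  start_time  (8B, 8-aligned)
sizeof = 88, alignof = 8
— Frame2 —
0..32  lock  (32B, 8-aligned)
32..33  rss  (1B, 1-aligned)
33..38  state  (5B, 1-aligned)
38..40  -- padding (2B)
40..48  start_time  (8B, 8-aligned)
48..52  prio  (4B, 4-aligned)
52..56  -- padding (4B)
56..64  gid  (8B, 8-aligned)
64..72  uid  (8B, 8-aligned)
72..76  refcount  (4B, 4-aligned)
76..80  pid  (4B, 4-aligned)
sizeof = 80, alignof = 8
88 − 80 = 8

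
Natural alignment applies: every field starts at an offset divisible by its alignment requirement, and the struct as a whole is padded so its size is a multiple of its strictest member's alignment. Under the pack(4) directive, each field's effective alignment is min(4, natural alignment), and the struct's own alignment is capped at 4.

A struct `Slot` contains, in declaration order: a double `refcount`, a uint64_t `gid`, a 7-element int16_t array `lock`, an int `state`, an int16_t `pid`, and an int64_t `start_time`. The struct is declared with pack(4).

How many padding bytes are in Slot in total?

4

refcount at 0 (size 8, align 4) → ends 8
gid at 8 (size 8, align 4) → ends 16
lock at 16 (size 14, align 2) → ends 30
pad 2 to align 4 for state
state at 32 (size 4, align 4) → ends 36
pid at 36 (size 2, align 2) → ends 38
pad 2 to align 4 for start_time
start_time at 40 (size 8, align 4) → ends 48
total 48 bytes, alignment 4
data bytes 44, size 48 → padding 4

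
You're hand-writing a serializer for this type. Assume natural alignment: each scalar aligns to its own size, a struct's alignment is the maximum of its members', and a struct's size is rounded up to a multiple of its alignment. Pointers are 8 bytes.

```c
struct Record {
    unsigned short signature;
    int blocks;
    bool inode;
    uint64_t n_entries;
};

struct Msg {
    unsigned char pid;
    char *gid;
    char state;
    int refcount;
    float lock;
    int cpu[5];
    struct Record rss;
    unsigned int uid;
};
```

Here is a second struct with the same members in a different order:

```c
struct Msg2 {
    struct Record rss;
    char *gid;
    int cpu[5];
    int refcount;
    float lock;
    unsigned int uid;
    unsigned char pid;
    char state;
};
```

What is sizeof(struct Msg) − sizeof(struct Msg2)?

Record: 0..2  signature  (2B, 2-aligned); 2..4  -- padding (2B); 4..8  blocks  (4B, 4-aligned); 8..9  inode  (1B, 1-aligned); 9..16  -- padding (7B); 16..24  n_entries  (8B, 8-aligned); sizeof = 24, alignof = 8
0..1  pid  (1B, 1-aligned)
1..8  -- padding (7B)
8..16  gid  (8B, 8-aligned)
16..17  state  (1B, 1-aligned)
17..20  -- padding (3B)
20..24  refcount  (4B, 4-aligned)
24..28  lock  (4B, 4-aligned)
28..48  cpu  (20B, 4-aligned)
48..72  rss  (24B, 8-aligned)
72..76  uid  (4B, 4-aligned)
76..80  -- tail padding (4B)
sizeof = 80, alignof = 8
— Msg2 —
0..24  rss  (24B, 8-aligned)
24..32  gid  (8B, 8-aligned)
32..52  cpu  (20B, 4-aligned)
52..56  refcount  (4B, 4-aligned)
56..60  lock  (4B, 4-aligned)
60..64  uid  (4B, 4-aligned)
64..65  pid  (1B, 1-aligned)
65..66  state  (1B, 1-aligned)
66..72  -- tail padding (6B)
sizeof = 72, alignof = 8
80 − 72 = 8

8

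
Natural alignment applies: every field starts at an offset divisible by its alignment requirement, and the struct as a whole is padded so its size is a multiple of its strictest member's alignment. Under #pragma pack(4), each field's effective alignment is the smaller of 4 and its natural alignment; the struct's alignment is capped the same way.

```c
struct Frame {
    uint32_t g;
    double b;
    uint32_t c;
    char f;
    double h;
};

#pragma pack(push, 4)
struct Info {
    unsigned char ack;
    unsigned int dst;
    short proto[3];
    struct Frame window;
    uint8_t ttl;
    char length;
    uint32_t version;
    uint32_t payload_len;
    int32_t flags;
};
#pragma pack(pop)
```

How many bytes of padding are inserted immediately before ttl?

0

Frame: g at 0 (size 4, align 4) → ends 4; pad 4 to align 8 for b; b at 8 (size 8, align 8) → ends 16; c at 16 (size 4, align 4) → ends 20; f at 20 (size 1, align 1) → ends 21; pad 3 to align 8 for h; h at 24 (size 8, align 8) → ends 32; total 32 bytes, alignment 8
ack at 0 (size 1, align 1) → ends 1
pad 3 to align 4 for dst
dst at 4 (size 4, align 4) → ends 8
proto at 8 (size 6, align 2) → ends 14
pad 2 to align 4 for window
window at 16 (size 32, align 4) → ends 48
ttl at 48 (size 1, align 1) → ends 49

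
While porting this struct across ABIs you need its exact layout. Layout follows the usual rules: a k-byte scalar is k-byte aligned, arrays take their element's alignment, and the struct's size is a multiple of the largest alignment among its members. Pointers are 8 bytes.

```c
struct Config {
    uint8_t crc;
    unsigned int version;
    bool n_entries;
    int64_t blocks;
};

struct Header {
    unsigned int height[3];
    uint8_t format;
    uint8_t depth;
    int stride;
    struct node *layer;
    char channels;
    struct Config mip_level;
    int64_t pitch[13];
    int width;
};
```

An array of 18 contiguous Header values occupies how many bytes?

Config: 0..1  crc  (1B, 1-aligned); 1..4  -- padding (3B); 4..8  version  (4B, 4-aligned); 8..9  n_entries  (1B, 1-aligned); 9..16  -- padding (7B); 16..24  blocks  (8B, 8-aligned); sizeof = 24, alignof = 8
0..12  height  (12B, 4-aligned)
12..13  format  (1B, 1-aligned)
13..14  depth  (1B, 1-aligned)
14..16  -- padding (2B)
16..20  stride  (4B, 4-aligned)
20..24  -- padding (4B)
24..32  layer  (8B, 8-aligned)
32..33  channels  (1B, 1-aligned)
33..40  -- padding (7B)
40..64  mip_level  (24B, 8-aligned)
64..168  pitch  (104B, 8-aligned)
168..172  width  (4B, 4-aligned)
172..176  -- tail padding (4B)
sizeof = 176, alignof = 8
array of 18: 18 × 176 = 3168

3168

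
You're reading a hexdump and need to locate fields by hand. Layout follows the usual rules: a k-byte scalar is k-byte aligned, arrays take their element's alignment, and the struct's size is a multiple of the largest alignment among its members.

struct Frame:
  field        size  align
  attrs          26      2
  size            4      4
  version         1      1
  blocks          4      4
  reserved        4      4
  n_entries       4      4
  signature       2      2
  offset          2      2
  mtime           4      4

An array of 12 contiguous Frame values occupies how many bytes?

672

0..26  attrs  (26B, 2-aligned)
26..28  -- padding (2B)
28..32  size  (4B, 4-aligned)
32..33  version  (1B, 1-aligned)
33..36  -- padding (3B)
36..40  blocks  (4B, 4-aligned)
40..44  reserved  (4B, 4-aligned)
44..48  n_entries  (4B, 4-aligned)
48..50  signature  (2B, 2-aligned)
50..52  offset  (2B, 2-aligned)
52..56  mtime  (4B, 4-aligned)
sizeof = 56, alignof = 4
array of 12: 12 × 56 = 672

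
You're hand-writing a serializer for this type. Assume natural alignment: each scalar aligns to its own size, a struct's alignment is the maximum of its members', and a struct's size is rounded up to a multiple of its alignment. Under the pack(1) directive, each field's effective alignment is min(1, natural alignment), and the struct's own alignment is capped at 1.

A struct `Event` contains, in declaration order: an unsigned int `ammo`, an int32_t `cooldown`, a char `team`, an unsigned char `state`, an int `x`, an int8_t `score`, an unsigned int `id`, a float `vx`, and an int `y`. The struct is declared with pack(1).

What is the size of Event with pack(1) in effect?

27

ammo at 0 (size 4, align 1) → ends 4
cooldown at 4 (size 4, align 1) → ends 8
team at 8 (size 1, align 1) → ends 9
state at 9 (size 1, align 1) → ends 10
x at 10 (size 4, align 1) → ends 14
score at 14 (size 1, align 1) → ends 15
id at 15 (size 4, align 1) → ends 19
vx at 19 (size 4, align 1) → ends 23
y at 23 (size 4, align 1) → ends 27
total 27 bytes, alignment 1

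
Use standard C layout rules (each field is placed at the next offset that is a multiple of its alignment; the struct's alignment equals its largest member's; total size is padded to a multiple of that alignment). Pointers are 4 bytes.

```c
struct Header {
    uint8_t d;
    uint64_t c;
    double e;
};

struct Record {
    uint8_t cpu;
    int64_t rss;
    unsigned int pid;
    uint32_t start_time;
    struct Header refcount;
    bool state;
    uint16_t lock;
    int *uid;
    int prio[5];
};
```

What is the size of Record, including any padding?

Header: 0..1  d  (1B, 1-aligned); 1..8  -- padding (7B); 8..16  c  (8B, 8-aligned); 16..24  e  (8B, 8-aligned); sizeof = 24, alignof = 8
0..1  cpu  (1B, 1-aligned)
1..8  -- padding (7B)
8..16  rss  (8B, 8-aligned)
16..20  pid  (4B, 4-aligned)
20..24  start_time  (4B, 4-aligned)
24..48  refcount  (24B, 8-aligned)
48..49  state  (1B, 1-aligned)
49..50  -- padding (1B)
50..52  lock  (2B, 2-aligned)
52..56  uid  (4B, 4-aligned)
56..76  prio  (20B, 4-aligned)
76..80  -- tail padding (4B)
sizeof = 80, alignof = 8

80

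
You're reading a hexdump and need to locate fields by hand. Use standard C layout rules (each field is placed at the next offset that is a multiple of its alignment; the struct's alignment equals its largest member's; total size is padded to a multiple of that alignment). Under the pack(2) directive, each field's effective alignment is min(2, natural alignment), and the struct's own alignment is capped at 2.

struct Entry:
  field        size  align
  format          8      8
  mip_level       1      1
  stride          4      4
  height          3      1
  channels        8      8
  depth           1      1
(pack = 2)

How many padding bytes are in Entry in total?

@0: format [8B, align 2] → 8
@8: mip_level [1B, align 1] → 9
+1 pad (align 2)
@10: stride [4B, align 2] → 14
@14: height [3B, align 1] → 17
+1 pad (align 2)
@18: channels [8B, align 2] → 26
@26: depth [1B, align 1] → 27
+1 tail pad (align 2)
size 28, align 2
data bytes 25, size 28 → padding 3

3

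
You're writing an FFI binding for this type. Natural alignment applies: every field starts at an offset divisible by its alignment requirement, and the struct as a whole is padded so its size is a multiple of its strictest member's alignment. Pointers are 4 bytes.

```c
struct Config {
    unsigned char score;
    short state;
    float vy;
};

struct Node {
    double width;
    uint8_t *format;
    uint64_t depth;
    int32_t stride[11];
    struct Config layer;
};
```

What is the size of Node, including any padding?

Config: @0: score [1B, align 1] → 1; +1 pad (align 2); @2: state [2B, align 2] → 4; @4: vy [4B, align 4] → 8; size 8, align 4
@0: width [8B, align 8] → 8
@8: format [4B, align 4] → 12
+4 pad (align 8)
@16: depth [8B, align 8] → 24
@24: stride [44B, align 4] → 68
@68: layer [8B, align 4] → 76
+4 tail pad (align 8)
size 80, align 8

80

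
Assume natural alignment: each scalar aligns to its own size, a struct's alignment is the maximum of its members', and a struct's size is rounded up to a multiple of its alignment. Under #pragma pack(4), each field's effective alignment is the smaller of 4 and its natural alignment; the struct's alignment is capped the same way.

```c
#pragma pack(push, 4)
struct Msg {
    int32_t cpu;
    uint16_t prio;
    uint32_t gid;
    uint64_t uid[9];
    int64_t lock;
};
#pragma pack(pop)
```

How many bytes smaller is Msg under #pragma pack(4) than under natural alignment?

natural layout:
  0..4  cpu  (4B, 4-aligned)
  4..6  prio  (2B, 2-aligned)
  6..8  -- padding (2B)
  8..12  gid  (4B, 4-aligned)
  12..16  -- padding (4B)
  16..88  uid  (72B, 8-aligned)
  88..96  lock  (8B, 8-aligned)
  sizeof = 96, alignof = 8
packed(4) layout:
  0..4  cpu  (4B, 4-aligned)
  4..6  prio  (2B, 2-aligned)
  6..8  -- padding (2B)
  8..12  gid  (4B, 4-aligned)
  12..84  uid  (72B, 4-aligned)
  84..92  lock  (8B, 4-aligned)
  sizeof = 92, alignof = 4
96 − 92 = 4

4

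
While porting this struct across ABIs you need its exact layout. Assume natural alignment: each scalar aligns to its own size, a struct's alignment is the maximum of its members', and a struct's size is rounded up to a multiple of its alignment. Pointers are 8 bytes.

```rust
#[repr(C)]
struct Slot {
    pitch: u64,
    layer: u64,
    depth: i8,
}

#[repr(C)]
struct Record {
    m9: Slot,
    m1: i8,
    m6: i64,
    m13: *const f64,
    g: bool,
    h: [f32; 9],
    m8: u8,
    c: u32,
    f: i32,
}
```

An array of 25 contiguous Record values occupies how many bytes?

2600

Slot: 0..8  pitch  (8B, 8-aligned); 8..16  layer  (8B, 8-aligned); 16..17  depth  (1B, 1-aligned); 17..24  -- tail padding (7B); sizeof = 24, alignof = 8
0..24  m9  (24B, 8-aligned)
24..25  m1  (1B, 1-aligned)
25..32  -- padding (7B)
32..40  m6  (8B, 8-aligned)
40..48  m13  (8B, 8-aligned)
48..49  g  (1B, 1-aligned)
49..52  -- padding (3B)
52..88  h  (36B, 4-aligned)
88..89  m8  (1B, 1-aligned)
89..92  -- padding (3B)
92..96  c  (4B, 4-aligned)
96..100  f  (4B, 4-aligned)
100..104  -- tail padding (4B)
sizeof = 104, alignof = 8
array of 25: 25 × 104 = 2600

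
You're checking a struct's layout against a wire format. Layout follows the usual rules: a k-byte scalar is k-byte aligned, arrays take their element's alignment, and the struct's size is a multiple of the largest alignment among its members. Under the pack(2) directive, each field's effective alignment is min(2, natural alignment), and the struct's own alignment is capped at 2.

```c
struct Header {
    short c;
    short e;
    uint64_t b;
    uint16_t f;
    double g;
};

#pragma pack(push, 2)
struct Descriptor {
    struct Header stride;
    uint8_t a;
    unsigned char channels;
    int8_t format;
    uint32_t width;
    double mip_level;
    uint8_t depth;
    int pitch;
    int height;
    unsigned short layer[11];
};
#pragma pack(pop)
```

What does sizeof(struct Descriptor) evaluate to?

Header: @0: c [2B, align 2] → 2; @2: e [2B, align 2] → 4; +4 pad (align 8); @8: b [8B, align 8] → 16; @16: f [2B, align 2] → 18; +6 pad (align 8); @24: g [8B, align 8] → 32; size 32, align 8
@0: stride [32B, align 2] → 32
@32: a [1B, align 1] → 33
@33: channels [1B, align 1] → 34
@34: format [1B, align 1] → 35
+1 pad (align 2)
@36: width [4B, align 2] → 40
@40: mip_level [8B, align 2] → 48
@48: depth [1B, align 1] → 49
+1 pad (align 2)
@50: pitch [4B, align 2] → 54
@54: height [4B, align 2] → 58
@58: layer [22B, align 2] → 80
size 80, align 2

80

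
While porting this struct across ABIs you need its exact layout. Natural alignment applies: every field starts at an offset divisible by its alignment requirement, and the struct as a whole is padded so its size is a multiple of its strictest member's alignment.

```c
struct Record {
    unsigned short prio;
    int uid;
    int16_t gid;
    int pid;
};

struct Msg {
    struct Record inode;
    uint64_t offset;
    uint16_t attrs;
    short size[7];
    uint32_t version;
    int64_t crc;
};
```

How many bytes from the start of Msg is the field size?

26

Record: 0..2  prio  (2B, 2-aligned); 2..4  -- padding (2B); 4..8  uid  (4B, 4-aligned); 8..10  gid  (2B, 2-aligned); 10..12  -- padding (2B); 12..16  pid  (4B, 4-aligned); sizeof = 16, alignof = 4
0..16  inode  (16B, 4-aligned)
16..24  offset  (8B, 8-aligned)
24..26  attrs  (2B, 2-aligned)
26..40  size  (14B, 2-aligned)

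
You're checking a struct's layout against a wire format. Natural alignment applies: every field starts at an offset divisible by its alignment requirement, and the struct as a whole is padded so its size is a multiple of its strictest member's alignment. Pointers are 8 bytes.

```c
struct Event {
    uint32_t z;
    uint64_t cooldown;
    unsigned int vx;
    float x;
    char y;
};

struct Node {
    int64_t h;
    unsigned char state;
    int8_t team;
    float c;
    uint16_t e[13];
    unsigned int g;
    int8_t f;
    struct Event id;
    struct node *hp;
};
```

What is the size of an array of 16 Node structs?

Event: 0..4  z  (4B, 4-aligned); 4..8  -- padding (4B); 8..16  cooldown  (8B, 8-aligned); 16..20  vx  (4B, 4-aligned); 20..24  x  (4B, 4-aligned); 24..25  y  (1B, 1-aligned); 25..32  -- tail padding (7B); sizeof = 32, alignof = 8
0..8  h  (8B, 8-aligned)
8..9  state  (1B, 1-aligned)
9..10  team  (1B, 1-aligned)
10..12  -- padding (2B)
12..16  c  (4B, 4-aligned)
16..42  e  (26B, 2-aligned)
42..44  -- padding (2B)
44..48  g  (4B, 4-aligned)
48..49  f  (1B, 1-aligned)
49..56  -- padding (7B)
56..88  id  (32B, 8-aligned)
88..96  hp  (8B, 8-aligned)
sizeof = 96, alignof = 8
array of 16: 16 × 96 = 1536

1536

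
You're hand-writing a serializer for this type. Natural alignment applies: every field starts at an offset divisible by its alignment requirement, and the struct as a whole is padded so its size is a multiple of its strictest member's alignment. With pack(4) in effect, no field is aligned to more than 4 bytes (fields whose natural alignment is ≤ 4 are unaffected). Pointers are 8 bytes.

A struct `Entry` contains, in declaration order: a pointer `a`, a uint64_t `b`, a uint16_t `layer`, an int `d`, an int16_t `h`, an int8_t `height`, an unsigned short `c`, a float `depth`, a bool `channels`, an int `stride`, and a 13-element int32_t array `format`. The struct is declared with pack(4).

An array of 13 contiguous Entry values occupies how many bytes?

1248

@0: a [8B, align 4] → 8
@8: b [8B, align 4] → 16
@16: layer [2B, align 2] → 18
+2 pad (align 4)
@20: d [4B, align 4] → 24
@24: h [2B, align 2] → 26
@26: height [1B, align 1] → 27
+1 pad (align 2)
@28: c [2B, align 2] → 30
+2 pad (align 4)
@32: depth [4B, align 4] → 36
@36: channels [1B, align 1] → 37
+3 pad (align 4)
@40: stride [4B, align 4] → 44
@44: format [52B, align 4] → 96
size 96, align 4
array of 13: 13 × 96 = 1248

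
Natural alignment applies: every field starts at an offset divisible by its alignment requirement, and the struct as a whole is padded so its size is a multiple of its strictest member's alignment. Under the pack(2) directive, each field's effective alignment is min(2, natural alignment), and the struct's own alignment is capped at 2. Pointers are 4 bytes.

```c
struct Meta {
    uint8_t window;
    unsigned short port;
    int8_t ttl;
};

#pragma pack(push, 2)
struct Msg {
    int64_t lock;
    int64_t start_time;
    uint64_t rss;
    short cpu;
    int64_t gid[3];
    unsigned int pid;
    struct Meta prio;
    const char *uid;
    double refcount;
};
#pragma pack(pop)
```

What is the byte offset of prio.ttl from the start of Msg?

58

Meta: @0: window [1B, align 1] → 1; +1 pad (align 2); @2: port [2B, align 2] → 4; @4: ttl [1B, align 1] → 5; +1 tail pad (align 2); size 6, align 2
@0: lock [8B, align 2] → 8
@8: start_time [8B, align 2] → 16
@16: rss [8B, align 2] → 24
@24: cpu [2B, align 2] → 26
@26: gid [24B, align 2] → 50
@50: pid [4B, align 2] → 54
@54: prio [6B, align 2] → 60
within Meta: ttl at 4
54 + 4 = 58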